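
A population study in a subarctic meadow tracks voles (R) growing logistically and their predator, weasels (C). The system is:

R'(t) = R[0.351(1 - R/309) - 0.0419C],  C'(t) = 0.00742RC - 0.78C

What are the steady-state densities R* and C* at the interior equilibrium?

From dC/dt = 0 with C > 0: 0.00742R* = 0.78, so R* = 105.
Substitute into dR/dt = 0: 0.351(1 - 105/309) = 0.0419C*.
The bracket is 0.66, giving C* = 0.232/0.0419 = 5.53.

R* ≈ 105, C* ≈ 5.53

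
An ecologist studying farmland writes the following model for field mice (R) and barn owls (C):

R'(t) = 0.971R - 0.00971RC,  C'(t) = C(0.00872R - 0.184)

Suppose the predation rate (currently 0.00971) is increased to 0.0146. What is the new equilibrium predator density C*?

C* ≈ 66.5

At the interior fixed point, setting dR/dt = 0 with R > 0 fixes C* = (prey growth rate)/(RC coefficient) — independent of the other coefficients.
With the change, C* = 0.971/0.0146 = 66.5; it falls from 100.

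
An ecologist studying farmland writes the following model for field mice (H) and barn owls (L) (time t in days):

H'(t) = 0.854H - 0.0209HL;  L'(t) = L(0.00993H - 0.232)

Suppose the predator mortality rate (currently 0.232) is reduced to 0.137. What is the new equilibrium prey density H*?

At the interior fixed point, setting dL/dt = 0 with L > 0 fixes H* = (predator death rate)/(HL coefficient) — independent of the other coefficients.
With the change, H* = 0.137/0.00993 = 13.8; it falls from 23.4.

H* ≈ 13.8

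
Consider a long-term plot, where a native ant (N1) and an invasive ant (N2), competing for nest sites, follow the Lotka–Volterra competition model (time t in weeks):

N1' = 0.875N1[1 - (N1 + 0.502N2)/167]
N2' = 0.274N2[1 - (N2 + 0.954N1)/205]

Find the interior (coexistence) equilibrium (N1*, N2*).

N1* ≈ 123, N2* ≈ 87.7

Setting both brackets to zero gives the nullclines N1 + 0.502N2 = 167 and 0.954N1 + N2 = 205.
Substituting N2 = 205 - 0.954N1 into the first: N1(1 - 0.502·0.954) = 167 - 0.502·205.
So N1* = 64.1/0.521 = 123, and then N2* = 205 - 0.954·123 = 87.7.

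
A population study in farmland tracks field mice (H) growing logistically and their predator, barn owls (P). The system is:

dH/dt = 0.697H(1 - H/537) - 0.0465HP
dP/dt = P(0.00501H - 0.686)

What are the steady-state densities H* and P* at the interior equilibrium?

From dP/dt = 0 with P > 0: 0.00501H* = 0.686, so H* = 137.
Substitute into dH/dt = 0: 0.697(1 - 137/537) = 0.0465P*.
The bracket is 0.745, giving P* = 0.519/0.0465 = 11.2.

H* ≈ 137, P* ≈ 11.2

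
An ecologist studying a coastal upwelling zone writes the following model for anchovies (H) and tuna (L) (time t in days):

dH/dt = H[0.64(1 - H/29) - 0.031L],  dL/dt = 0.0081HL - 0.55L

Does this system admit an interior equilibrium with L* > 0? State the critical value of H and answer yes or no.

The predator equation gives dL/dt > 0 only when H > 0.55/0.0081 = 67.9.
Without the predator, H → K = 29. Since 29 < 67.9, the predator cannot invade.

Threshold H = 67.9; K < 67.9, so no, the predator goes extinct.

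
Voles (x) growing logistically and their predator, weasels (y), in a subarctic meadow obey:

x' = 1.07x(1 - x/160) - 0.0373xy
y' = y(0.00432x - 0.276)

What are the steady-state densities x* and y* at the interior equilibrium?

From dy/dt = 0 with y > 0: 0.00432x* = 0.276, so x* = 63.9.
Substitute into dx/dt = 0: 1.07(1 - 63.9/160) = 0.0373y*.
The bracket is 0.601, giving y* = 0.643/0.0373 = 17.2.

x* ≈ 63.9, y* ≈ 17.2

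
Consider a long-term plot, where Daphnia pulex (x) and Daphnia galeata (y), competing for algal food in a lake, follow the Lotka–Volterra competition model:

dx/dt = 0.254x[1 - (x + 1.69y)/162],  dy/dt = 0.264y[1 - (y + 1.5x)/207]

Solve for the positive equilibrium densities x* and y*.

Setting both brackets to zero gives the nullclines x + 1.69y = 162 and 1.5x + y = 207.
Substituting y = 207 - 1.5x into the first: x(1 - 1.69·1.5) = 162 - 1.69·207.
So x* = -188/-1.54 = 122, and then y* = 207 - 1.5·122 = 23.5.

x* ≈ 122, y* ≈ 23.5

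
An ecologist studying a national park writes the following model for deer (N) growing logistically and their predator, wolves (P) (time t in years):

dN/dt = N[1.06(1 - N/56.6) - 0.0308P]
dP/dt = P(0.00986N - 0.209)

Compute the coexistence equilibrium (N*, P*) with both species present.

N* ≈ 21.2, P* ≈ 21.5

From dP/dt = 0 with P > 0: 0.00986N* = 0.209, so N* = 21.2.
Substitute into dN/dt = 0: 1.06(1 - 21.2/56.6) = 0.0308P*.
The bracket is 0.625, giving P* = 0.663/0.0308 = 21.5.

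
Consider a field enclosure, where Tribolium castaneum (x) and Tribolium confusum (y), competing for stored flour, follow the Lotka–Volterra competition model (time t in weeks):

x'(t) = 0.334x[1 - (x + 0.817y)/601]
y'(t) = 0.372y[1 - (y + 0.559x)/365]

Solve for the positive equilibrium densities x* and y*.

x* ≈ 557, y* ≈ 53.5

Setting both brackets to zero gives the nullclines x + 0.817y = 601 and 0.559x + y = 365.
Substituting y = 365 - 0.559x into the first: x(1 - 0.817·0.559) = 601 - 0.817·365.
So x* = 303/0.543 = 557, and then y* = 365 - 0.559·557 = 53.5.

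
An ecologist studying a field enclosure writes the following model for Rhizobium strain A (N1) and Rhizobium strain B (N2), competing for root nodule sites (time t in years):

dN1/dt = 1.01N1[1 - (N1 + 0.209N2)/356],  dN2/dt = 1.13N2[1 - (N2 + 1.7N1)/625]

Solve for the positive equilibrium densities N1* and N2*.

N1* ≈ 350, N2* ≈ 30.7

Setting both brackets to zero gives the nullclines N1 + 0.209N2 = 356 and 1.7N1 + N2 = 625.
Substituting N2 = 625 - 1.7N1 into the first: N1(1 - 0.209·1.7) = 356 - 0.209·625.
So N1* = 225/0.645 = 350, and then N2* = 625 - 1.7·350 = 30.7.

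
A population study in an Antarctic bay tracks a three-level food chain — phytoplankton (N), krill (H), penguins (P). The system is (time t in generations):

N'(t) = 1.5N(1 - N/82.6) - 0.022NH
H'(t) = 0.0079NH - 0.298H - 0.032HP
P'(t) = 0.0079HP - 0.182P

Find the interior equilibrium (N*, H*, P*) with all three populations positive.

From dP/dt = 0: 0.0079H* = 0.182, so H* = 23.
From dN/dt = 0: 1.5(1 - N*/82.6) = 0.022·23, giving N* = 82.6·(1 - 0.338) = 54.7.
From dH/dt = 0: 0.0079·54.7 - 0.298 = 0.032P*, so P* = 0.134/0.032 = 4.19.

N* ≈ 54.7, H* ≈ 23, P* ≈ 4.19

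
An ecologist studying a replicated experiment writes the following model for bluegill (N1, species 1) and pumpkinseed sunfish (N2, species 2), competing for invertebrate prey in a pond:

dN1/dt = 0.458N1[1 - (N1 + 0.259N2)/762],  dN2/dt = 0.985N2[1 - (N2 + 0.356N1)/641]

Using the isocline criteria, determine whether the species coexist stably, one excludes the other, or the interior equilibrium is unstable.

stable coexistence

Compare the nullcline intercepts: K1/α12 = 762/0.259 = 2940 > K2 = 641; K2/α21 = 641/0.356 = 1800 > K1 = 762.
Since both inequalities hold, each species can invade when rare, so the interior equilibrium is stable.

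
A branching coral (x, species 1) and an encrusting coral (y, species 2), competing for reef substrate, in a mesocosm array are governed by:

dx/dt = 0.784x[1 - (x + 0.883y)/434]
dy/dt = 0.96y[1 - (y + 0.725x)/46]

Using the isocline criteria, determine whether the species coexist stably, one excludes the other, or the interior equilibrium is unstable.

Compare the nullcline intercepts: K1/α12 = 434/0.883 = 492 > K2 = 46; K2/α21 = 46/0.725 = 63.4 < K1 = 434.
Since the inequalities point opposite ways, species 1 can invade but species 2 cannot.

species 1 excludes species 2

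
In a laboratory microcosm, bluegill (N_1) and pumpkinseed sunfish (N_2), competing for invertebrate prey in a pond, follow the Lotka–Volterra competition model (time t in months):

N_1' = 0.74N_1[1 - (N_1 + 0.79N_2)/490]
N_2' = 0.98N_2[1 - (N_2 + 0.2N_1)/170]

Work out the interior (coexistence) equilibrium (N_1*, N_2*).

N_1* ≈ 422, N_2* ≈ 85.5

Setting both brackets to zero gives the nullclines N_1 + 0.79N_2 = 490 and 0.2N_1 + N_2 = 170.
Substituting N_2 = 170 - 0.2N_1 into the first: N_1(1 - 0.79·0.2) = 490 - 0.79·170.
So N_1* = 356/0.842 = 422, and then N_2* = 170 - 0.2·422 = 85.5.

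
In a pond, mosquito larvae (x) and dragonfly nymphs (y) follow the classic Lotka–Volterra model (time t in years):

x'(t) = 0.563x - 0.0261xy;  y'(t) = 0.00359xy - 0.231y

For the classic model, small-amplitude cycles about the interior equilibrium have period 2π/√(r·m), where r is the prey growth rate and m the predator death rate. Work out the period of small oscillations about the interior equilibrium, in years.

T ≈ 17.4 years

Here r = 0.563 and m = 0.231, so r·m = 0.13.
ω = √0.13 = 0.361 per year, hence T = 2π/ω ≈ 17.4 years.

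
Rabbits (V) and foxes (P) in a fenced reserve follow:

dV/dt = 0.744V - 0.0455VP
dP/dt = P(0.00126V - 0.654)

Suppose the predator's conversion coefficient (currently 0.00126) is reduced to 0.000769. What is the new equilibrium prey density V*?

V* ≈ 850

At the interior fixed point, setting dP/dt = 0 with P > 0 fixes V* = (predator death rate)/(VP coefficient) — independent of the other coefficients.
With the change, V* = 0.654/0.000769 = 850; it rises from 519.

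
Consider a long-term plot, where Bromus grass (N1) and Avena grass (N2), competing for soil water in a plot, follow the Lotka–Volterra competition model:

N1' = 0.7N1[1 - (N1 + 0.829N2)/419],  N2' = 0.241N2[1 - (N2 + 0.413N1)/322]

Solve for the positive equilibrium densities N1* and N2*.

N1* ≈ 231, N2* ≈ 227

Setting both brackets to zero gives the nullclines N1 + 0.829N2 = 419 and 0.413N1 + N2 = 322.
Substituting N2 = 322 - 0.413N1 into the first: N1(1 - 0.829·0.413) = 419 - 0.829·322.
So N1* = 152/0.658 = 231, and then N2* = 322 - 0.413·231 = 227.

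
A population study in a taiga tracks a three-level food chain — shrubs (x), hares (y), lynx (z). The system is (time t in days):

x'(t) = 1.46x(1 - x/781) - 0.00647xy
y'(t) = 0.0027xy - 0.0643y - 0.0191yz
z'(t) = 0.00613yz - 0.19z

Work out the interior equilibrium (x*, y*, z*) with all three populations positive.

From dz/dt = 0: 0.00613y* = 0.19, so y* = 31.
From dx/dt = 0: 1.46(1 - x*/781) = 0.00647·31, giving x* = 781·(1 - 0.137) = 674.
From dy/dt = 0: 0.0027·674 - 0.0643 = 0.0191z*, so z* = 1.75/0.0191 = 91.9.

x* ≈ 674, y* ≈ 31, z* ≈ 91.9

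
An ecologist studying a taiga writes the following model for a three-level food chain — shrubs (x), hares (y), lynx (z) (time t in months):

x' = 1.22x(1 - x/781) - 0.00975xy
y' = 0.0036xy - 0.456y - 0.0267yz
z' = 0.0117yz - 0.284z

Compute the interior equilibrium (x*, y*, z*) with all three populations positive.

From dz/dt = 0: 0.0117y* = 0.284, so y* = 24.3.
From dx/dt = 0: 1.22(1 - x*/781) = 0.00975·24.3, giving x* = 781·(1 - 0.194) = 629.
From dy/dt = 0: 0.0036·629 - 0.456 = 0.0267z*, so z* = 1.81/0.0267 = 67.8.

x* ≈ 629, y* ≈ 24.3, z* ≈ 67.8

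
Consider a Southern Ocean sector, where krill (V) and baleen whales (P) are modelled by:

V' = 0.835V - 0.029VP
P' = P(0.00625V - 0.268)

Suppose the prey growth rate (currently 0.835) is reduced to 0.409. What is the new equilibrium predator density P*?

P* ≈ 14.1

At the interior fixed point, setting dV/dt = 0 with V > 0 fixes P* = (prey growth rate)/(VP coefficient) — independent of the other coefficients.
With the change, P* = 0.409/0.029 = 14.1; it falls from 28.8.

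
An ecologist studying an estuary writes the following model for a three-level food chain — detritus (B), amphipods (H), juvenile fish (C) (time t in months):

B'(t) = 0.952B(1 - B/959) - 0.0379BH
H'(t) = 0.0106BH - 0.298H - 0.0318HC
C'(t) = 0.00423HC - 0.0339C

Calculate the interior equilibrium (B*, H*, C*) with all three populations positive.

From dC/dt = 0: 0.00423H* = 0.0339, so H* = 8.01.
From dB/dt = 0: 0.952(1 - B*/959) = 0.0379·8.01, giving B* = 959·(1 - 0.319) = 653.
From dH/dt = 0: 0.0106·653 - 0.298 = 0.0318C*, so C* = 6.62/0.0318 = 208.

B* ≈ 653, H* ≈ 8.01, C* ≈ 208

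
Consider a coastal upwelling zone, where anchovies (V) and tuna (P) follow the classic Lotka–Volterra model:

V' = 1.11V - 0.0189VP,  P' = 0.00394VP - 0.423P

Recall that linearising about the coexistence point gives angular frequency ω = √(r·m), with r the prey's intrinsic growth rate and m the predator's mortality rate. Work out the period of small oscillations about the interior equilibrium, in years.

T ≈ 9.17 years

Here r = 1.11 and m = 0.423, so r·m = 0.47.
ω = √0.47 = 0.685 per year, hence T = 2π/ω ≈ 9.17 years.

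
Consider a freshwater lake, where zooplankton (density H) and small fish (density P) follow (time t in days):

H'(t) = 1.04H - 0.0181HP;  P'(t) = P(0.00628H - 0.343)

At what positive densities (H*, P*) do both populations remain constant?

Set dP/dt = 0 with P > 0: 0.00628H - 0.343 = 0, so H* = 0.343/0.00628 = 54.6.
Set dH/dt = 0 with H > 0: 1.04 - 0.0181P = 0, so P* = 1.04/0.0181 = 57.5.

H* ≈ 54.6, P* ≈ 57.5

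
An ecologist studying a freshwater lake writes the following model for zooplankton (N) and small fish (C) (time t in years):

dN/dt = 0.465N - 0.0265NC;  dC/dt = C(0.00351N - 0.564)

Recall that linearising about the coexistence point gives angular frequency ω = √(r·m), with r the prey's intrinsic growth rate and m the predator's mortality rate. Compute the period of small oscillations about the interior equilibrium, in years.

Here r = 0.465 and m = 0.564, so r·m = 0.262.
ω = √0.262 = 0.512 per year, hence T = 2π/ω ≈ 12.3 years.

T ≈ 12.3 years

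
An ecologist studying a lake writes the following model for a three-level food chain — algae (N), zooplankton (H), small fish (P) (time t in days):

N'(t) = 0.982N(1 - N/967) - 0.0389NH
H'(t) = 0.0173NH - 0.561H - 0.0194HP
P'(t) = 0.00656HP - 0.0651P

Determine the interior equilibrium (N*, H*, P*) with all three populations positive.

From dP/dt = 0: 0.00656H* = 0.0651, so H* = 9.92.
From dN/dt = 0: 0.982(1 - N*/967) = 0.0389·9.92, giving N* = 967·(1 - 0.393) = 587.
From dH/dt = 0: 0.0173·587 - 0.561 = 0.0194P*, so P* = 9.59/0.0194 = 494.

N* ≈ 587, H* ≈ 9.92, P* ≈ 494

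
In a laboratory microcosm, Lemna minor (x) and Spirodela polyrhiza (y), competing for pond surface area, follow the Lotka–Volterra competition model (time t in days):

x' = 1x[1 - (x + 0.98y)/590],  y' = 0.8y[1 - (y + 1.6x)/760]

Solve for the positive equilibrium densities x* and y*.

x* ≈ 273, y* ≈ 324

Setting both brackets to zero gives the nullclines x + 0.98y = 590 and 1.6x + y = 760.
Substituting y = 760 - 1.6x into the first: x(1 - 0.98·1.6) = 590 - 0.98·760.
So x* = -155/-0.568 = 273, and then y* = 760 - 1.6·273 = 324.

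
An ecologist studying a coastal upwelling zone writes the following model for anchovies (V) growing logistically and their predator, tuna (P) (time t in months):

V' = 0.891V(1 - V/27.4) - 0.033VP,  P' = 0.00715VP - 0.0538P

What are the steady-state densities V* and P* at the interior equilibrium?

From dP/dt = 0 with P > 0: 0.00715V* = 0.0538, so V* = 7.52.
Substitute into dV/dt = 0: 0.891(1 - 7.52/27.4) = 0.033P*.
The bracket is 0.725, giving P* = 0.646/0.033 = 19.6.

V* ≈ 7.52, P* ≈ 19.6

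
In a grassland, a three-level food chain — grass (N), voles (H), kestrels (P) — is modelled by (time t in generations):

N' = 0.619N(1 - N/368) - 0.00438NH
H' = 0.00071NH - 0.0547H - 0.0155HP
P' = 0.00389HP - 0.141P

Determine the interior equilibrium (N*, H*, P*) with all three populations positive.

From dP/dt = 0: 0.00389H* = 0.141, so H* = 36.2.
From dN/dt = 0: 0.619(1 - N*/368) = 0.00438·36.2, giving N* = 368·(1 - 0.256) = 274.
From dH/dt = 0: 0.00071·274 - 0.0547 = 0.0155P*, so P* = 0.14/0.0155 = 9.

N* ≈ 274, H* ≈ 36.2, P* ≈ 9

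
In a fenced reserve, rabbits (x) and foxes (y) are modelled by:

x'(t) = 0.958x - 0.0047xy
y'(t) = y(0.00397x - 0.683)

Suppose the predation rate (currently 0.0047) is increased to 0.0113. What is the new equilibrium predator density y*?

At the interior fixed point, setting dx/dt = 0 with x > 0 fixes y* = (prey growth rate)/(xy coefficient) — independent of the other coefficients.
With the change, y* = 0.958/0.0113 = 84.8; it falls from 204.

y* ≈ 84.8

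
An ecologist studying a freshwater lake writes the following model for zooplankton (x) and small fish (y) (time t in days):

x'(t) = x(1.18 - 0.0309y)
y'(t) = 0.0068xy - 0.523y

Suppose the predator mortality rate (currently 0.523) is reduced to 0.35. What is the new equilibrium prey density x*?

At the interior fixed point, setting dy/dt = 0 with y > 0 fixes x* = (predator death rate)/(xy coefficient) — independent of the other coefficients.
With the change, x* = 0.35/0.0068 = 51.5; it falls from 76.9.

x* ≈ 51.5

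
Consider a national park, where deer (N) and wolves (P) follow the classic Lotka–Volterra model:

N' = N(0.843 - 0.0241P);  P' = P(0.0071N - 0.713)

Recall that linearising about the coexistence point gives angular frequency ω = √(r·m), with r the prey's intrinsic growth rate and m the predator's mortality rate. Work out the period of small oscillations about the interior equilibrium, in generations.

T ≈ 8.1 generations

Here r = 0.843 and m = 0.713, so r·m = 0.601.
ω = √0.601 = 0.775 per generation, hence T = 2π/ω ≈ 8.1 generations.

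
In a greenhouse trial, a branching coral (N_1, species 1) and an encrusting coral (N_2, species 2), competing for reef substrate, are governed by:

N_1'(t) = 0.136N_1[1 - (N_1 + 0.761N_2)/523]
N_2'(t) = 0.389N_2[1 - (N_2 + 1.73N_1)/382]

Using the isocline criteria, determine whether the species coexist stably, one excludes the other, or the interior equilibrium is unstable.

Compare the nullcline intercepts: K1/α12 = 523/0.761 = 687 > K2 = 382; K2/α21 = 382/1.73 = 221 < K1 = 523.
Since the inequalities point opposite ways, species 1 can invade but species 2 cannot.

species 1 excludes species 2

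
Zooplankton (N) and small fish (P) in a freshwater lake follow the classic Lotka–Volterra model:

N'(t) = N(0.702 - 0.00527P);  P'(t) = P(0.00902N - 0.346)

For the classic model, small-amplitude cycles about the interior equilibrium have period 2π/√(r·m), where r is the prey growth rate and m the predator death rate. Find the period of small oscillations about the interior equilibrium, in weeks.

T ≈ 12.7 weeks

Here r = 0.702 and m = 0.346, so r·m = 0.243.
ω = √0.243 = 0.493 per week, hence T = 2π/ω ≈ 12.7 weeks.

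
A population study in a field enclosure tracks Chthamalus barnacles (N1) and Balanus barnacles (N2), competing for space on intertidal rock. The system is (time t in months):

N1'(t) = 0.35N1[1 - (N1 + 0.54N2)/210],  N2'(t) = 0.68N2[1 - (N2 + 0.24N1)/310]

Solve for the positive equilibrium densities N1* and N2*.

N1* ≈ 48.9, N2* ≈ 298

Setting both brackets to zero gives the nullclines N1 + 0.54N2 = 210 and 0.24N1 + N2 = 310.
Substituting N2 = 310 - 0.24N1 into the first: N1(1 - 0.54·0.24) = 210 - 0.54·310.
So N1* = 42.6/0.87 = 48.9, and then N2* = 310 - 0.24·48.9 = 298.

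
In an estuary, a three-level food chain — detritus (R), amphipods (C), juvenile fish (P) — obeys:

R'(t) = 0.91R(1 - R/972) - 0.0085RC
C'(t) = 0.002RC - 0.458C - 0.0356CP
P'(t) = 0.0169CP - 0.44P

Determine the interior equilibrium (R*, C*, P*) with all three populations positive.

R* ≈ 736, C* ≈ 26, P* ≈ 28.5

From dP/dt = 0: 0.0169C* = 0.44, so C* = 26.
From dR/dt = 0: 0.91(1 - R*/972) = 0.0085·26, giving R* = 972·(1 - 0.243) = 736.
From dC/dt = 0: 0.002·736 - 0.458 = 0.0356P*, so P* = 1.01/0.0356 = 28.5.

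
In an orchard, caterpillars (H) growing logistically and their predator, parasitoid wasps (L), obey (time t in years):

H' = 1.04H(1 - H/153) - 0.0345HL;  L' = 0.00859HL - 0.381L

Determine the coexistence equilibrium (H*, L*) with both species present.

H* ≈ 44.4, L* ≈ 21.4

From dL/dt = 0 with L > 0: 0.00859H* = 0.381, so H* = 44.4.
Substitute into dH/dt = 0: 1.04(1 - 44.4/153) = 0.0345L*.
The bracket is 0.71, giving L* = 0.739/0.0345 = 21.4.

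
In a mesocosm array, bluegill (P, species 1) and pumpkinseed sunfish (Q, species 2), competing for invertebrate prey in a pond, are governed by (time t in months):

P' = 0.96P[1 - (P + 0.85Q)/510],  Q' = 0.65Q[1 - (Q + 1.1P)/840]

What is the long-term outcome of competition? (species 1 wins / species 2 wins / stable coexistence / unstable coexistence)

species 2 excludes species 1

Compare the nullcline intercepts: K1/α12 = 510/0.85 = 600 < K2 = 840; K2/α21 = 840/1.1 = 764 > K1 = 510.
Since the inequalities point opposite ways, species 2 can invade but species 1 cannot.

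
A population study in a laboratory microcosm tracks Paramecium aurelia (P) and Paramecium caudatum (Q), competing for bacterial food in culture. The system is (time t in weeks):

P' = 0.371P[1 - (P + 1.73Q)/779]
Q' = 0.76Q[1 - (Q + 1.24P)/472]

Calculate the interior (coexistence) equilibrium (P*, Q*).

P* ≈ 32.8, Q* ≈ 431

Setting both brackets to zero gives the nullclines P + 1.73Q = 779 and 1.24P + Q = 472.
Substituting Q = 472 - 1.24P into the first: P(1 - 1.73·1.24) = 779 - 1.73·472.
So P* = -37.6/-1.15 = 32.8, and then Q* = 472 - 1.24·32.8 = 431.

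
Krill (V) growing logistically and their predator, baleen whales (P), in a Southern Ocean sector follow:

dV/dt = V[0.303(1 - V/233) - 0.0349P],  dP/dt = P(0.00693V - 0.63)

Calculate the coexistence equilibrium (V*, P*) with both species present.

From dP/dt = 0 with P > 0: 0.00693V* = 0.63, so V* = 90.9.
Substitute into dV/dt = 0: 0.303(1 - 90.9/233) = 0.0349P*.
The bracket is 0.61, giving P* = 0.185/0.0349 = 5.29.

V* ≈ 90.9, P* ≈ 5.29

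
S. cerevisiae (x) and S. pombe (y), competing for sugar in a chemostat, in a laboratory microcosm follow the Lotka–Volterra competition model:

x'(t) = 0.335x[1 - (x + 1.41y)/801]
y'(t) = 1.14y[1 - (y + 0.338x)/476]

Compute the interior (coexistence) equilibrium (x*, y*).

x* ≈ 248, y* ≈ 392

Setting both brackets to zero gives the nullclines x + 1.41y = 801 and 0.338x + y = 476.
Substituting y = 476 - 0.338x into the first: x(1 - 1.41·0.338) = 801 - 1.41·476.
So x* = 130/0.523 = 248, and then y* = 476 - 0.338·248 = 392.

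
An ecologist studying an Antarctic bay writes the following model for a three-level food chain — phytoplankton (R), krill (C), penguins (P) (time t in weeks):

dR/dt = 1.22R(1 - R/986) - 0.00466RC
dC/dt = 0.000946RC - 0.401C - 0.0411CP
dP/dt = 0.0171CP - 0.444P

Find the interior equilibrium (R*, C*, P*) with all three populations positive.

From dP/dt = 0: 0.0171C* = 0.444, so C* = 26.
From dR/dt = 0: 1.22(1 - R*/986) = 0.00466·26, giving R* = 986·(1 - 0.0992) = 888.
From dC/dt = 0: 0.000946·888 - 0.401 = 0.0411P*, so P* = 0.439/0.0411 = 10.7.

R* ≈ 888, C* ≈ 26, P* ≈ 10.7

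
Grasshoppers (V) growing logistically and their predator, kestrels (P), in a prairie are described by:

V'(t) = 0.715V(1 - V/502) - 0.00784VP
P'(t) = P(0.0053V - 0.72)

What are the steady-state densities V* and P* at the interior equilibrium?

V* ≈ 136, P* ≈ 66.5

From dP/dt = 0 with P > 0: 0.0053V* = 0.72, so V* = 136.
Substitute into dV/dt = 0: 0.715(1 - 136/502) = 0.00784P*.
The bracket is 0.729, giving P* = 0.522/0.00784 = 66.5.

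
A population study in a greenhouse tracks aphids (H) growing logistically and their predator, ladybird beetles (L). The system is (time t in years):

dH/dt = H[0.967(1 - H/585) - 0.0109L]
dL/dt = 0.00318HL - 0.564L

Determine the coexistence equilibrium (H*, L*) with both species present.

From dL/dt = 0 with L > 0: 0.00318H* = 0.564, so H* = 177.
Substitute into dH/dt = 0: 0.967(1 - 177/585) = 0.0109L*.
The bracket is 0.697, giving L* = 0.674/0.0109 = 61.8.

H* ≈ 177, L* ≈ 61.8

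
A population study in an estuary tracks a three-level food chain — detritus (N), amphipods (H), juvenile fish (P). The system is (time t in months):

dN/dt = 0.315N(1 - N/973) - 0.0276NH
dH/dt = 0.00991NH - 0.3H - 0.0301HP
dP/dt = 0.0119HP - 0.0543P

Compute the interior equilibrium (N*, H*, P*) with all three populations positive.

From dP/dt = 0: 0.0119H* = 0.0543, so H* = 4.56.
From dN/dt = 0: 0.315(1 - N*/973) = 0.0276·4.56, giving N* = 973·(1 - 0.4) = 584.
From dH/dt = 0: 0.00991·584 - 0.3 = 0.0301P*, so P* = 5.49/0.0301 = 182.

N* ≈ 584, H* ≈ 4.56, P* ≈ 182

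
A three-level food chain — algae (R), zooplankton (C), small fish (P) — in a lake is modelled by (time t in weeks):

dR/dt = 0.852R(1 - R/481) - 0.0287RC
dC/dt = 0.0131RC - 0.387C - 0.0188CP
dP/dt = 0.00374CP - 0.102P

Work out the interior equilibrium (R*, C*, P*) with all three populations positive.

From dP/dt = 0: 0.00374C* = 0.102, so C* = 27.3.
From dR/dt = 0: 0.852(1 - R*/481) = 0.0287·27.3, giving R* = 481·(1 - 0.919) = 39.1.
From dC/dt = 0: 0.0131·39.1 - 0.387 = 0.0188P*, so P* = 0.125/0.0188 = 6.67.

R* ≈ 39.1, C* ≈ 27.3, P* ≈ 6.67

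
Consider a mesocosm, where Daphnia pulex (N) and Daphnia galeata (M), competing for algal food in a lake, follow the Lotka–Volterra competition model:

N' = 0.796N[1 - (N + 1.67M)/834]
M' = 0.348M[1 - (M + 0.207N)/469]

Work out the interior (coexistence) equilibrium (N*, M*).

Setting both brackets to zero gives the nullclines N + 1.67M = 834 and 0.207N + M = 469.
Substituting M = 469 - 0.207N into the first: N(1 - 1.67·0.207) = 834 - 1.67·469.
So N* = 50.8/0.654 = 77.6, and then M* = 469 - 0.207·77.6 = 453.

N* ≈ 77.6, M* ≈ 453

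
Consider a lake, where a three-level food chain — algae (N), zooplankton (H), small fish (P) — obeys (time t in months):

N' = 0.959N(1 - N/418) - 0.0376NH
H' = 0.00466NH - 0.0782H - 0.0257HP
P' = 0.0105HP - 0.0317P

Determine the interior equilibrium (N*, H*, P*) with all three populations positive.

From dP/dt = 0: 0.0105H* = 0.0317, so H* = 3.02.
From dN/dt = 0: 0.959(1 - N*/418) = 0.0376·3.02, giving N* = 418·(1 - 0.118) = 369.
From dH/dt = 0: 0.00466·369 - 0.0782 = 0.0257P*, so P* = 1.64/0.0257 = 63.8.

N* ≈ 369, H* ≈ 3.02, P* ≈ 63.8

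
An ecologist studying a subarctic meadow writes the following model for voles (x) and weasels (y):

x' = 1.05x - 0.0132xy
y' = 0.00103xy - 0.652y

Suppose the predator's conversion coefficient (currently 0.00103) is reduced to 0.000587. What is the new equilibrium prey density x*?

x* ≈ 1110

At the interior fixed point, setting dy/dt = 0 with y > 0 fixes x* = (predator death rate)/(xy coefficient) — independent of the other coefficients.
With the change, x* = 0.652/0.000587 = 1110; it rises from 633.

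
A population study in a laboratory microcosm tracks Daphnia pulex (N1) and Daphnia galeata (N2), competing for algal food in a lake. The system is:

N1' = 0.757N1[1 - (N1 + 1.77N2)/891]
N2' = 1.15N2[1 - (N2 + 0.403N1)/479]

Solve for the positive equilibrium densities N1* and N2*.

N1* ≈ 151, N2* ≈ 418

Setting both brackets to zero gives the nullclines N1 + 1.77N2 = 891 and 0.403N1 + N2 = 479.
Substituting N2 = 479 - 0.403N1 into the first: N1(1 - 1.77·0.403) = 891 - 1.77·479.
So N1* = 43.2/0.287 = 151, and then N2* = 479 - 0.403·151 = 418.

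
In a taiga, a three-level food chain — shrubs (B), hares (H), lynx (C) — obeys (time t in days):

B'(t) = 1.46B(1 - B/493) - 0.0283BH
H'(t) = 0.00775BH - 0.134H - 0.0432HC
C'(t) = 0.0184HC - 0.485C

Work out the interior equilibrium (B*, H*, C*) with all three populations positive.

From dC/dt = 0: 0.0184H* = 0.485, so H* = 26.4.
From dB/dt = 0: 1.46(1 - B*/493) = 0.0283·26.4, giving B* = 493·(1 - 0.511) = 241.
From dH/dt = 0: 0.00775·241 - 0.134 = 0.0432C*, so C* = 1.73/0.0432 = 40.2.

B* ≈ 241, H* ≈ 26.4, C* ≈ 40.2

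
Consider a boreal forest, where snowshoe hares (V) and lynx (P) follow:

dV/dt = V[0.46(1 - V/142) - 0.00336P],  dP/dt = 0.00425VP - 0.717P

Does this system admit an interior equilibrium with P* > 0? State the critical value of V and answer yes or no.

Threshold V = 169; K < 169, so no, the predator goes extinct.

The predator equation gives dP/dt > 0 only when V > 0.717/0.00425 = 169.
Without the predator, V → K = 142. Since 142 < 169, the predator cannot invade.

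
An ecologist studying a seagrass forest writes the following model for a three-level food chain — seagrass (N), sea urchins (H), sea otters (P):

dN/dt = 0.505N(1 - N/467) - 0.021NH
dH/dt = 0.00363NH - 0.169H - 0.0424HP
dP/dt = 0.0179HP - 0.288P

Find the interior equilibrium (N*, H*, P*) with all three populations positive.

N* ≈ 155, H* ≈ 16.1, P* ≈ 9.25

From dP/dt = 0: 0.0179H* = 0.288, so H* = 16.1.
From dN/dt = 0: 0.505(1 - N*/467) = 0.021·16.1, giving N* = 467·(1 - 0.669) = 155.
From dH/dt = 0: 0.00363·155 - 0.169 = 0.0424P*, so P* = 0.392/0.0424 = 9.25.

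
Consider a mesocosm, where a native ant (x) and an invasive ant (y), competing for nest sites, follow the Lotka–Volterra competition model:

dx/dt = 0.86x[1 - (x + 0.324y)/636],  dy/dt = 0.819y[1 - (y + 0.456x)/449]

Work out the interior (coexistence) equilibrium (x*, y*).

x* ≈ 576, y* ≈ 187

Setting both brackets to zero gives the nullclines x + 0.324y = 636 and 0.456x + y = 449.
Substituting y = 449 - 0.456x into the first: x(1 - 0.324·0.456) = 636 - 0.324·449.
So x* = 491/0.852 = 576, and then y* = 449 - 0.456·576 = 187.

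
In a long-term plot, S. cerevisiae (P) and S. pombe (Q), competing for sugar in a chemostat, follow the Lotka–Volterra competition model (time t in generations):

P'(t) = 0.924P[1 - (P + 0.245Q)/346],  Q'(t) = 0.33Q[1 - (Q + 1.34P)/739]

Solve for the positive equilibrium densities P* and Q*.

P* ≈ 246, Q* ≈ 410

Setting both brackets to zero gives the nullclines P + 0.245Q = 346 and 1.34P + Q = 739.
Substituting Q = 739 - 1.34P into the first: P(1 - 0.245·1.34) = 346 - 0.245·739.
So P* = 165/0.672 = 246, and then Q* = 739 - 1.34·246 = 410.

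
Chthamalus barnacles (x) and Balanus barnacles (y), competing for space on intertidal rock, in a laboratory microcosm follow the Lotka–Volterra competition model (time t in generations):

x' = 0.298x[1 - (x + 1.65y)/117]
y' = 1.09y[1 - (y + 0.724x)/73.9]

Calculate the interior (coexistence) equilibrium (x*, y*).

Setting both brackets to zero gives the nullclines x + 1.65y = 117 and 0.724x + y = 73.9.
Substituting y = 73.9 - 0.724x into the first: x(1 - 1.65·0.724) = 117 - 1.65·73.9.
So x* = -4.94/-0.195 = 25.4, and then y* = 73.9 - 0.724·25.4 = 55.5.

x* ≈ 25.4, y* ≈ 55.5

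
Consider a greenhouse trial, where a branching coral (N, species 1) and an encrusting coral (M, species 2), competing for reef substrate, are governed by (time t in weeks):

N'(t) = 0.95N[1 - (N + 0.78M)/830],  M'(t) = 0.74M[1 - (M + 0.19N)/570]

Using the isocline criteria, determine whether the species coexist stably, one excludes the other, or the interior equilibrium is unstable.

stable coexistence

Compare the nullcline intercepts: K1/α12 = 830/0.78 = 1060 > K2 = 570; K2/α21 = 570/0.19 = 3000 > K1 = 830.
Since both inequalities hold, each species can invade when rare, so the interior equilibrium is stable.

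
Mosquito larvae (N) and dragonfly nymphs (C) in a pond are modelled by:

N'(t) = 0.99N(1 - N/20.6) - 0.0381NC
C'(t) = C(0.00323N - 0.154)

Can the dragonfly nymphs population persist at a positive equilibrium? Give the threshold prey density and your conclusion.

The predator equation gives dC/dt > 0 only when N > 0.154/0.00323 = 47.7.
Without the predator, N → K = 20.6. Since 20.6 < 47.7, the predator cannot invade.

Threshold N = 47.7; K < 47.7, so no, the predator goes extinct.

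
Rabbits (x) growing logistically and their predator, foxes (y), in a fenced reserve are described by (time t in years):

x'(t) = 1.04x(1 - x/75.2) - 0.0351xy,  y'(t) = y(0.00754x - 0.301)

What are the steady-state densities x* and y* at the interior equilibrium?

From dy/dt = 0 with y > 0: 0.00754x* = 0.301, so x* = 39.9.
Substitute into dx/dt = 0: 1.04(1 - 39.9/75.2) = 0.0351y*.
The bracket is 0.469, giving y* = 0.488/0.0351 = 13.9.

x* ≈ 39.9, y* ≈ 13.9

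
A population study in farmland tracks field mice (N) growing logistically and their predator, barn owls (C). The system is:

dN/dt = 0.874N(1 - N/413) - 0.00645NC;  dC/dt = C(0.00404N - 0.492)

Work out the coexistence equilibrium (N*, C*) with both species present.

From dC/dt = 0 with C > 0: 0.00404N* = 0.492, so N* = 122.
Substitute into dN/dt = 0: 0.874(1 - 122/413) = 0.00645C*.
The bracket is 0.705, giving C* = 0.616/0.00645 = 95.5.

N* ≈ 122, C* ≈ 95.5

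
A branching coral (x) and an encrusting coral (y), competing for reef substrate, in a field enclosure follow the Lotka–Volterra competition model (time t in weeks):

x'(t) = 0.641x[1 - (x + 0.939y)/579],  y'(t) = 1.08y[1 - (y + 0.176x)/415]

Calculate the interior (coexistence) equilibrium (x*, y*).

x* ≈ 227, y* ≈ 375

Setting both brackets to zero gives the nullclines x + 0.939y = 579 and 0.176x + y = 415.
Substituting y = 415 - 0.176x into the first: x(1 - 0.939·0.176) = 579 - 0.939·415.
So x* = 189/0.835 = 227, and then y* = 415 - 0.176·227 = 375.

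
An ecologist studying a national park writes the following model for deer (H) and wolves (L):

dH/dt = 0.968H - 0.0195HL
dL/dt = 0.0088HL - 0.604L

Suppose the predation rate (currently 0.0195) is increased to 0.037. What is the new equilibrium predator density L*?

At the interior fixed point, setting dH/dt = 0 with H > 0 fixes L* = (prey growth rate)/(HL coefficient) — independent of the other coefficients.
With the change, L* = 0.968/0.037 = 26.2; it falls from 49.6.

L* ≈ 26.2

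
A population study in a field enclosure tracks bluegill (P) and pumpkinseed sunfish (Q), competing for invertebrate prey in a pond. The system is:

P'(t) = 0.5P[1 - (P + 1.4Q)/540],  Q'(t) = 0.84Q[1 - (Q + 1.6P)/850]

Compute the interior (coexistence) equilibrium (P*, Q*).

P* ≈ 524, Q* ≈ 11.3

Setting both brackets to zero gives the nullclines P + 1.4Q = 540 and 1.6P + Q = 850.
Substituting Q = 850 - 1.6P into the first: P(1 - 1.4·1.6) = 540 - 1.4·850.
So P* = -650/-1.24 = 524, and then Q* = 850 - 1.6·524 = 11.3.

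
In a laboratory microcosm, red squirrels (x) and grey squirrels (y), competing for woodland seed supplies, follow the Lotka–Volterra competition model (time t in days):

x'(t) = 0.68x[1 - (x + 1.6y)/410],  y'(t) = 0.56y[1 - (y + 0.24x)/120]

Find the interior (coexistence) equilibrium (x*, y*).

Setting both brackets to zero gives the nullclines x + 1.6y = 410 and 0.24x + y = 120.
Substituting y = 120 - 0.24x into the first: x(1 - 1.6·0.24) = 410 - 1.6·120.
So x* = 218/0.616 = 354, and then y* = 120 - 0.24·354 = 35.1.

x* ≈ 354, y* ≈ 35.1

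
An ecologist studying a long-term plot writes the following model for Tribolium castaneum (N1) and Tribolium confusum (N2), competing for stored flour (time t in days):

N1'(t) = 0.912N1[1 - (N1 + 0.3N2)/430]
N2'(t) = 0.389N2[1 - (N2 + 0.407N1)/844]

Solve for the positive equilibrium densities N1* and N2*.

N1* ≈ 201, N2* ≈ 762

Setting both brackets to zero gives the nullclines N1 + 0.3N2 = 430 and 0.407N1 + N2 = 844.
Substituting N2 = 844 - 0.407N1 into the first: N1(1 - 0.3·0.407) = 430 - 0.3·844.
So N1* = 177/0.878 = 201, and then N2* = 844 - 0.407·201 = 762.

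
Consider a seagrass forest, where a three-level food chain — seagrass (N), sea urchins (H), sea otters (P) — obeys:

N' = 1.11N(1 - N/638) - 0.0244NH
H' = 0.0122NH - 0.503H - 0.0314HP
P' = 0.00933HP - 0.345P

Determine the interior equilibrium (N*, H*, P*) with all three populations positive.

N* ≈ 119, H* ≈ 37, P* ≈ 30.4

From dP/dt = 0: 0.00933H* = 0.345, so H* = 37.
From dN/dt = 0: 1.11(1 - N*/638) = 0.0244·37, giving N* = 638·(1 - 0.813) = 119.
From dH/dt = 0: 0.0122·119 - 0.503 = 0.0314P*, so P* = 0.954/0.0314 = 30.4.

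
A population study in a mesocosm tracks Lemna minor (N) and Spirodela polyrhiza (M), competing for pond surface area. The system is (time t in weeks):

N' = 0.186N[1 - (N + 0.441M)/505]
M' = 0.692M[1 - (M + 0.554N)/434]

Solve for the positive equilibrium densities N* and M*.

N* ≈ 415, M* ≈ 204

Setting both brackets to zero gives the nullclines N + 0.441M = 505 and 0.554N + M = 434.
Substituting M = 434 - 0.554N into the first: N(1 - 0.441·0.554) = 505 - 0.441·434.
So N* = 314/0.756 = 415, and then M* = 434 - 0.554·415 = 204.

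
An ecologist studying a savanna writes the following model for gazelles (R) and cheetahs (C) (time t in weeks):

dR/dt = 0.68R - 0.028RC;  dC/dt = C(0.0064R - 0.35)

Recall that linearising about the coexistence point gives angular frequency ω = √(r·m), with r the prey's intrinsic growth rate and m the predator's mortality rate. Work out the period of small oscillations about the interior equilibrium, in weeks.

Here r = 0.68 and m = 0.35, so r·m = 0.238.
ω = √0.238 = 0.488 per week, hence T = 2π/ω ≈ 12.9 weeks.

T ≈ 12.9 weeks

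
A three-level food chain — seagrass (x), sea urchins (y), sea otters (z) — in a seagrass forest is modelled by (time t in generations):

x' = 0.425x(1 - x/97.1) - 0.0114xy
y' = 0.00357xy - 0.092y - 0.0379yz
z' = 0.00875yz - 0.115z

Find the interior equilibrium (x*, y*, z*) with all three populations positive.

From dz/dt = 0: 0.00875y* = 0.115, so y* = 13.1.
From dx/dt = 0: 0.425(1 - x*/97.1) = 0.0114·13.1, giving x* = 97.1·(1 - 0.353) = 62.9.
From dy/dt = 0: 0.00357·62.9 - 0.092 = 0.0379z*, so z* = 0.132/0.0379 = 3.49.

x* ≈ 62.9, y* ≈ 13.1, z* ≈ 3.49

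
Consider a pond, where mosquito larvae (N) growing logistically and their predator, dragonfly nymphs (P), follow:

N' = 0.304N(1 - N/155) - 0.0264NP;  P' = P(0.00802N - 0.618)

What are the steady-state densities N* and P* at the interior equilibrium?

N* ≈ 77.1, P* ≈ 5.79

From dP/dt = 0 with P > 0: 0.00802N* = 0.618, so N* = 77.1.
Substitute into dN/dt = 0: 0.304(1 - 77.1/155) = 0.0264P*.
The bracket is 0.503, giving P* = 0.153/0.0264 = 5.79.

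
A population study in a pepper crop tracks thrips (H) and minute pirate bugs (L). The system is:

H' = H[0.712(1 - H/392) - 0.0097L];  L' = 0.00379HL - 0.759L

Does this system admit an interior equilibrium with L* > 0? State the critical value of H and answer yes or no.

The predator equation gives dL/dt > 0 only when H > 0.759/0.00379 = 200.
Without the predator, H → K = 392. Since 392 > 200, the predator can invade and persist.

Threshold H = 200; K > 200, so yes, the predator persists.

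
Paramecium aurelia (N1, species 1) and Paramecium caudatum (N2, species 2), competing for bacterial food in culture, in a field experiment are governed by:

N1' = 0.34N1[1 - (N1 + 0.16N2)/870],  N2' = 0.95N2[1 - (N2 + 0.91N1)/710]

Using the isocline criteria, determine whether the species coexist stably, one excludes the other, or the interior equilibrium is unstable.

Compare the nullcline intercepts: K1/α12 = 870/0.16 = 5440 > K2 = 710; K2/α21 = 710/0.91 = 780 < K1 = 870.
Since the inequalities point opposite ways, species 1 can invade but species 2 cannot.

species 1 excludes species 2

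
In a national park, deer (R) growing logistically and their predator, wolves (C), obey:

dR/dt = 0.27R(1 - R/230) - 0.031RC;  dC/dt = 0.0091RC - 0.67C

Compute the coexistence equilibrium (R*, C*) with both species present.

From dC/dt = 0 with C > 0: 0.0091R* = 0.67, so R* = 73.6.
Substitute into dR/dt = 0: 0.27(1 - 73.6/230) = 0.031C*.
The bracket is 0.68, giving C* = 0.184/0.031 = 5.92.

R* ≈ 73.6, C* ≈ 5.92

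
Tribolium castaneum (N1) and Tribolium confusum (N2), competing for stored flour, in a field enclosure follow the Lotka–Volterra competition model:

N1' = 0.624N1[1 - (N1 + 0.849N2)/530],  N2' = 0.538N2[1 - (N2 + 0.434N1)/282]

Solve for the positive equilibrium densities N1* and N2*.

N1* ≈ 460, N2* ≈ 82.3

Setting both brackets to zero gives the nullclines N1 + 0.849N2 = 530 and 0.434N1 + N2 = 282.
Substituting N2 = 282 - 0.434N1 into the first: N1(1 - 0.849·0.434) = 530 - 0.849·282.
So N1* = 291/0.632 = 460, and then N2* = 282 - 0.434·460 = 82.3.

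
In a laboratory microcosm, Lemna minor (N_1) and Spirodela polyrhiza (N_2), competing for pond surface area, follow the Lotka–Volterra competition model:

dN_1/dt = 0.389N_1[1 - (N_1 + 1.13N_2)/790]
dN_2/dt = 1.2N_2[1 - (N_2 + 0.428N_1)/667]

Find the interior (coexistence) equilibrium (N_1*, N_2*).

Setting both brackets to zero gives the nullclines N_1 + 1.13N_2 = 790 and 0.428N_1 + N_2 = 667.
Substituting N_2 = 667 - 0.428N_1 into the first: N_1(1 - 1.13·0.428) = 790 - 1.13·667.
So N_1* = 36.3/0.516 = 70.3, and then N_2* = 667 - 0.428·70.3 = 637.

N_1* ≈ 70.3, N_2* ≈ 637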